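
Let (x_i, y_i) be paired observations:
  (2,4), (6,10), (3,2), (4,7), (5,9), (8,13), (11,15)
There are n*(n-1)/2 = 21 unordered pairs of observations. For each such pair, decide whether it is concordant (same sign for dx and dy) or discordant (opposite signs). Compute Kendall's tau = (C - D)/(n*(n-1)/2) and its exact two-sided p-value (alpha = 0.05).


Step 1: Enumerate the 21 unordered pairs (i,j) with i<j and classify each by sign(x_j-x_i) * sign(y_j-y_i).
  (1,2):dx=+4,dy=+6->C; (1,3):dx=+1,dy=-2->D; (1,4):dx=+2,dy=+3->C; (1,5):dx=+3,dy=+5->C
  (1,6):dx=+6,dy=+9->C; (1,7):dx=+9,dy=+11->C; (2,3):dx=-3,dy=-8->C; (2,4):dx=-2,dy=-3->C
  (2,5):dx=-1,dy=-1->C; (2,6):dx=+2,dy=+3->C; (2,7):dx=+5,dy=+5->C; (3,4):dx=+1,dy=+5->C
  (3,5):dx=+2,dy=+7->C; (3,6):dx=+5,dy=+11->C; (3,7):dx=+8,dy=+13->C; (4,5):dx=+1,dy=+2->C
  (4,6):dx=+4,dy=+6->C; (4,7):dx=+7,dy=+8->C; (5,6):dx=+3,dy=+4->C; (5,7):dx=+6,dy=+6->C
  (6,7):dx=+3,dy=+2->C
Step 2: C = 20, D = 1, total pairs = 21.
Step 3: tau = (C - D)/(n(n-1)/2) = (20 - 1)/21 = 0.904762.
Step 4: Exact two-sided p-value (enumerate n! = 5040 permutations of y under H0): p = 0.002778.
Step 5: alpha = 0.05. reject H0.

tau_b = 0.9048 (C=20, D=1), p = 0.002778, reject H0.


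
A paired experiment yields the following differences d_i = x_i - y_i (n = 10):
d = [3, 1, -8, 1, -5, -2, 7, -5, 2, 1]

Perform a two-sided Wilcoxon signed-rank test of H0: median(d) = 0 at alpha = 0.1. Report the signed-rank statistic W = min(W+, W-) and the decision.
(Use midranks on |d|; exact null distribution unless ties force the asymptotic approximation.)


Step 1: Drop any zero differences (none here) and take |d_i|.
|d| = [3, 1, 8, 1, 5, 2, 7, 5, 2, 1]
Step 2: Midrank |d_i| (ties get averaged ranks).
ranks: |3|->6, |1|->2, |8|->10, |1|->2, |5|->7.5, |2|->4.5, |7|->9, |5|->7.5, |2|->4.5, |1|->2
Step 3: Attach original signs; sum ranks with positive sign and with negative sign.
W+ = 6 + 2 + 2 + 9 + 4.5 + 2 = 25.5
W- = 10 + 7.5 + 4.5 + 7.5 = 29.5
(Check: W+ + W- = 55 should equal n(n+1)/2 = 55.)
Step 4: Test statistic W = min(W+, W-) = 25.5.
Step 5: Ties in |d|, so use the tie-corrected normal approximation.
        E[W] = n(n+1)/4 = 10*11/4 = 27.5.
        Tie groups: |d|=1 (t=3), |d|=2 (t=2), |d|=5 (t=2); sum(t^3 - t) = 36.
        Var[W] = n(n+1)(2n+1)/24 - sum(t^3-t)/48 = 2310/24 - 36/48 = 95.5.
        z = (W - E[W]) / sqrt(Var[W]) = (25.5 - 27.5) / 9.7724 = -0.2047.
        Two-sided p = 2*Phi(z) = 0.837839.
Step 6: alpha = 0.1. fail to reject H0.

W+ = 25.5, W- = 29.5, W = min = 25.5, p = 0.837839, fail to reject H0.


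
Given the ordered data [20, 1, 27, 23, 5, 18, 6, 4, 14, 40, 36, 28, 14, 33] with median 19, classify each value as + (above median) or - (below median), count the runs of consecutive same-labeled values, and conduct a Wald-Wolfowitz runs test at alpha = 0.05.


Step 1: Compute median = 19; label A = above, B = below.
Labels in order: ABAABBBBBAAABA  (n_A = 7, n_B = 7)
Step 2: Count runs R = 7.
Step 3: Under H0 (random ordering), E[R] = 2*n_A*n_B/(n_A+n_B) + 1 = 2*7*7/14 + 1 = 8.0000.
        Var[R] = 2*n_A*n_B*(2*n_A*n_B - n_A - n_B) / ((n_A+n_B)^2 * (n_A+n_B-1)) = 8232/2548 = 3.2308.
        SD[R] = 1.7974.
Step 4: Continuity-corrected z = (R + 0.5 - E[R]) / SD[R] = (7 + 0.5 - 8.0000) / 1.7974 = -0.2782.
Step 5: Two-sided p-value via normal approximation = 2*(1 - Phi(|z|)) = 0.780879.
Step 6: alpha = 0.05. fail to reject H0.

R = 7, z = -0.2782, p = 0.780879, fail to reject H0.


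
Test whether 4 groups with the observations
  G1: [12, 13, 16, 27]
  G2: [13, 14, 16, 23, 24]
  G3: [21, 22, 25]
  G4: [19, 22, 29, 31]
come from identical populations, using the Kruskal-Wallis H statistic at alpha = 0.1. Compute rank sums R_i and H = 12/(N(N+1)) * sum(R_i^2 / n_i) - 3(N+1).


Step 1: Combine all N = 16 observations and assign midranks.
sorted (value, group, rank): (12,G1,1), (13,G1,2.5), (13,G2,2.5), (14,G2,4), (16,G1,5.5), (16,G2,5.5), (19,G4,7), (21,G3,8), (22,G3,9.5), (22,G4,9.5), (23,G2,11), (24,G2,12), (25,G3,13), (27,G1,14), (29,G4,15), (31,G4,16)
Step 2: Sum ranks within each group.
R_1 = 23 (n_1 = 4)
R_2 = 35 (n_2 = 5)
R_3 = 30.5 (n_3 = 3)
R_4 = 47.5 (n_4 = 4)
Step 3: H = 12/(N(N+1)) * sum(R_i^2/n_i) - 3(N+1)
     = 12/(16*17) * (23^2/4 + 35^2/5 + 30.5^2/3 + 47.5^2/4) - 3*17
     = 0.044118 * 1251.4 - 51
     = 4.208640.
Step 4: Ties present; correction factor C = 1 - 18/(16^3 - 16) = 0.995588. Corrected H = 4.208640 / 0.995588 = 4.227290.
Step 5: Under H0, H ~ chi^2(3); p-value = 0.237944.
Step 6: alpha = 0.1. fail to reject H0.

H = 4.2273, df = 3, p = 0.237944, fail to reject H0.


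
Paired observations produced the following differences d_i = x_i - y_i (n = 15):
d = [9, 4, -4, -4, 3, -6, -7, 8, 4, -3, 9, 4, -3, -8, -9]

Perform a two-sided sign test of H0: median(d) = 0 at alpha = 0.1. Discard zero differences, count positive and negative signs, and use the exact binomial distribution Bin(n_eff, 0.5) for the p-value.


Step 1: Discard zero differences. Original n = 15; n_eff = number of nonzero differences = 15.
Nonzero differences (with sign): +9, +4, -4, -4, +3, -6, -7, +8, +4, -3, +9, +4, -3, -8, -9
Step 2: Count signs: positive = 7, negative = 8.
Step 3: Under H0: P(positive) = 0.5, so the number of positives S ~ Bin(15, 0.5).
Step 4: Two-sided exact p-value = sum of Bin(15,0.5) probabilities at or below the observed probability = 1.000000.
Step 5: alpha = 0.1. fail to reject H0.

n_eff = 15, pos = 7, neg = 8, p = 1.000000, fail to reject H0.


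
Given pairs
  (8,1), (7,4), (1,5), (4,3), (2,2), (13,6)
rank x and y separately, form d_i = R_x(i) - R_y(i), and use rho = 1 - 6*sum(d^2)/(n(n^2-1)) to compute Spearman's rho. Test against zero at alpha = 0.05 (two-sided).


Step 1: Rank x and y separately (midranks; no ties here).
rank(x): 8->5, 7->4, 1->1, 4->3, 2->2, 13->6
rank(y): 1->1, 4->4, 5->5, 3->3, 2->2, 6->6
Step 2: d_i = R_x(i) - R_y(i); compute d_i^2.
  (5-1)^2=16, (4-4)^2=0, (1-5)^2=16, (3-3)^2=0, (2-2)^2=0, (6-6)^2=0
sum(d^2) = 32.
Step 3: rho = 1 - 6*32 / (6*(6^2 - 1)) = 1 - 192/210 = 0.085714.
Step 4: Under H0, t = rho * sqrt((n-2)/(1-rho^2)) = 0.1721 ~ t(4).
Step 5: Two-sided p-value from the t-distribution with 4 df = 0.871743.
Step 6: alpha = 0.05. fail to reject H0.

rho = 0.0857, p = 0.871743, fail to reject H0 at alpha = 0.05.


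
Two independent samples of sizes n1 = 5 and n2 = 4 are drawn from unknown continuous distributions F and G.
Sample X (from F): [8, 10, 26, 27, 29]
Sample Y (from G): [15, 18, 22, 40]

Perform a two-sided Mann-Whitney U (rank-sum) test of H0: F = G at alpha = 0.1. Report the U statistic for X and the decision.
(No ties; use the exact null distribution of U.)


Step 1: Combine and sort all 9 observations; assign midranks.
sorted (value, group): (8,X), (10,X), (15,Y), (18,Y), (22,Y), (26,X), (27,X), (29,X), (40,Y)
ranks: 8->1, 10->2, 15->3, 18->4, 22->5, 26->6, 27->7, 29->8, 40->9
Step 2: Rank sum for X: R1 = 1 + 2 + 6 + 7 + 8 = 24.
Step 3: U_X = R1 - n1(n1+1)/2 = 24 - 5*6/2 = 24 - 15 = 9.
       U_Y = n1*n2 - U_X = 20 - 9 = 11.
Step 4: No ties, so the exact null distribution of U (based on enumerating the C(9,5) = 126 equally likely rank assignments) gives the two-sided p-value.
Step 5: p-value = 0.904762; compare to alpha = 0.1. fail to reject H0.

U_X = 9, p = 0.904762, fail to reject H0 at alpha = 0.1.


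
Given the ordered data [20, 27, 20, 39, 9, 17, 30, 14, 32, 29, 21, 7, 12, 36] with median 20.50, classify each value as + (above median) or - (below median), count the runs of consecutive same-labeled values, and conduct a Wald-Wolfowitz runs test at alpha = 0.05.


Step 1: Compute median = 20.50; label A = above, B = below.
Labels in order: BABABBABAAABBA  (n_A = 7, n_B = 7)
Step 2: Count runs R = 10.
Step 3: Under H0 (random ordering), E[R] = 2*n_A*n_B/(n_A+n_B) + 1 = 2*7*7/14 + 1 = 8.0000.
        Var[R] = 2*n_A*n_B*(2*n_A*n_B - n_A - n_B) / ((n_A+n_B)^2 * (n_A+n_B-1)) = 8232/2548 = 3.2308.
        SD[R] = 1.7974.
Step 4: Continuity-corrected z = (R - 0.5 - E[R]) / SD[R] = (10 - 0.5 - 8.0000) / 1.7974 = 0.8345.
Step 5: Two-sided p-value via normal approximation = 2*(1 - Phi(|z|)) = 0.403986.
Step 6: alpha = 0.05. fail to reject H0.

R = 10, z = 0.8345, p = 0.403986, fail to reject H0.


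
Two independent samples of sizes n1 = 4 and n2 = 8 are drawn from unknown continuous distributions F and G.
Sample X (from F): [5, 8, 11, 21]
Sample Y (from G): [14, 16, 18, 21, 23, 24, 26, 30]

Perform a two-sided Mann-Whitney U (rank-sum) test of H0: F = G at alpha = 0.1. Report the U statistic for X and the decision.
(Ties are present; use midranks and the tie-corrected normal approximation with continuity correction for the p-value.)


Step 1: Combine and sort all 12 observations; assign midranks.
sorted (value, group): (5,X), (8,X), (11,X), (14,Y), (16,Y), (18,Y), (21,X), (21,Y), (23,Y), (24,Y), (26,Y), (30,Y)
ranks: 5->1, 8->2, 11->3, 14->4, 16->5, 18->6, 21->7.5, 21->7.5, 23->9, 24->10, 26->11, 30->12
Step 2: Rank sum for X: R1 = 1 + 2 + 3 + 7.5 = 13.5.
Step 3: U_X = R1 - n1(n1+1)/2 = 13.5 - 4*5/2 = 13.5 - 10 = 3.5.
       U_Y = n1*n2 - U_X = 32 - 3.5 = 28.5.
Step 4: Ties are present, so use the tie-corrected normal approximation (with continuity correction) for the p-value.
Step 5: p-value = 0.041184; compare to alpha = 0.1. reject H0.

U_X = 3.5, p = 0.041184, reject H0 at alpha = 0.1.


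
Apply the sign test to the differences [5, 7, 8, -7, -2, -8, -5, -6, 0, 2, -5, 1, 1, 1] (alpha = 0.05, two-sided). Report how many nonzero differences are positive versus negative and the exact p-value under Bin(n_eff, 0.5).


Step 1: Discard zero differences. Original n = 14; n_eff = number of nonzero differences = 13.
Nonzero differences (with sign): +5, +7, +8, -7, -2, -8, -5, -6, +2, -5, +1, +1, +1
Step 2: Count signs: positive = 7, negative = 6.
Step 3: Under H0: P(positive) = 0.5, so the number of positives S ~ Bin(13, 0.5).
Step 4: Two-sided exact p-value = sum of Bin(13,0.5) probabilities at or below the observed probability = 1.000000.
Step 5: alpha = 0.05. fail to reject H0.

n_eff = 13, pos = 7, neg = 6, p = 1.000000, fail to reject H0.


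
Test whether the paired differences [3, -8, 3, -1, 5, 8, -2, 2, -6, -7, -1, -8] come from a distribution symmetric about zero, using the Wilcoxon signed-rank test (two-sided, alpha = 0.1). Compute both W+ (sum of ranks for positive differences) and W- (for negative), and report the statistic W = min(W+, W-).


Step 1: Drop any zero differences (none here) and take |d_i|.
|d| = [3, 8, 3, 1, 5, 8, 2, 2, 6, 7, 1, 8]
Step 2: Midrank |d_i| (ties get averaged ranks).
ranks: |3|->5.5, |8|->11, |3|->5.5, |1|->1.5, |5|->7, |8|->11, |2|->3.5, |2|->3.5, |6|->8, |7|->9, |1|->1.5, |8|->11
Step 3: Attach original signs; sum ranks with positive sign and with negative sign.
W+ = 5.5 + 5.5 + 7 + 11 + 3.5 = 32.5
W- = 11 + 1.5 + 3.5 + 8 + 9 + 1.5 + 11 = 45.5
(Check: W+ + W- = 78 should equal n(n+1)/2 = 78.)
Step 4: Test statistic W = min(W+, W-) = 32.5.
Step 5: Ties in |d|, so use the tie-corrected normal approximation.
        E[W] = n(n+1)/4 = 12*13/4 = 39.
        Tie groups: |d|=1 (t=2), |d|=2 (t=2), |d|=3 (t=2), |d|=8 (t=3); sum(t^3 - t) = 42.
        Var[W] = n(n+1)(2n+1)/24 - sum(t^3-t)/48 = 3900/24 - 42/48 = 161.625.
        z = (W - E[W]) / sqrt(Var[W]) = (32.5 - 39) / 12.7132 = -0.5113.
        Two-sided p = 2*Phi(z) = 0.609155.
Step 6: alpha = 0.1. fail to reject H0.

W+ = 32.5, W- = 45.5, W = min = 32.5, p = 0.609155, fail to reject H0.


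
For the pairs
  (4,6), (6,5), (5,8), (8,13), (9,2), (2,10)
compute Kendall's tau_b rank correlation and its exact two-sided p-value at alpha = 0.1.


Step 1: Enumerate the 15 unordered pairs (i,j) with i<j and classify each by sign(x_j-x_i) * sign(y_j-y_i).
  (1,2):dx=+2,dy=-1->D; (1,3):dx=+1,dy=+2->C; (1,4):dx=+4,dy=+7->C; (1,5):dx=+5,dy=-4->D
  (1,6):dx=-2,dy=+4->D; (2,3):dx=-1,dy=+3->D; (2,4):dx=+2,dy=+8->C; (2,5):dx=+3,dy=-3->D
  (2,6):dx=-4,dy=+5->D; (3,4):dx=+3,dy=+5->C; (3,5):dx=+4,dy=-6->D; (3,6):dx=-3,dy=+2->D
  (4,5):dx=+1,dy=-11->D; (4,6):dx=-6,dy=-3->C; (5,6):dx=-7,dy=+8->D
Step 2: C = 5, D = 10, total pairs = 15.
Step 3: tau = (C - D)/(n(n-1)/2) = (5 - 10)/15 = -0.333333.
Step 4: Exact two-sided p-value (enumerate n! = 720 permutations of y under H0): p = 0.469444.
Step 5: alpha = 0.1. fail to reject H0.

tau_b = -0.3333 (C=5, D=10), p = 0.469444, fail to reject H0.


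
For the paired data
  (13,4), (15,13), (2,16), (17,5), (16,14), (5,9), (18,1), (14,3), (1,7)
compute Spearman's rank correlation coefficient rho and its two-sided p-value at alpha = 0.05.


Step 1: Rank x and y separately (midranks; no ties here).
rank(x): 13->4, 15->6, 2->2, 17->8, 16->7, 5->3, 18->9, 14->5, 1->1
rank(y): 4->3, 13->7, 16->9, 5->4, 14->8, 9->6, 1->1, 3->2, 7->5
Step 2: d_i = R_x(i) - R_y(i); compute d_i^2.
  (4-3)^2=1, (6-7)^2=1, (2-9)^2=49, (8-4)^2=16, (7-8)^2=1, (3-6)^2=9, (9-1)^2=64, (5-2)^2=9, (1-5)^2=16
sum(d^2) = 166.
Step 3: rho = 1 - 6*166 / (9*(9^2 - 1)) = 1 - 996/720 = -0.383333.
Step 4: Under H0, t = rho * sqrt((n-2)/(1-rho^2)) = -1.0981 ~ t(7).
Step 5: Two-sided p-value from the t-distribution with 7 df = 0.308495.
Step 6: alpha = 0.05. fail to reject H0.

rho = -0.3833, p = 0.308495, fail to reject H0 at alpha = 0.05.


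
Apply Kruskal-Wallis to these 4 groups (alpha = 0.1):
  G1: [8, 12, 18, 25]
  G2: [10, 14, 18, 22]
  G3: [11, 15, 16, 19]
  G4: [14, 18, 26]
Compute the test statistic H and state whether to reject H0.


Step 1: Combine all N = 15 observations and assign midranks.
sorted (value, group, rank): (8,G1,1), (10,G2,2), (11,G3,3), (12,G1,4), (14,G2,5.5), (14,G4,5.5), (15,G3,7), (16,G3,8), (18,G1,10), (18,G2,10), (18,G4,10), (19,G3,12), (22,G2,13), (25,G1,14), (26,G4,15)
Step 2: Sum ranks within each group.
R_1 = 29 (n_1 = 4)
R_2 = 30.5 (n_2 = 4)
R_3 = 30 (n_3 = 4)
R_4 = 30.5 (n_4 = 3)
Step 3: H = 12/(N(N+1)) * sum(R_i^2/n_i) - 3(N+1)
     = 12/(15*16) * (29^2/4 + 30.5^2/4 + 30^2/4 + 30.5^2/3) - 3*16
     = 0.050000 * 977.896 - 48
     = 0.894792.
Step 4: Ties present; correction factor C = 1 - 30/(15^3 - 15) = 0.991071. Corrected H = 0.894792 / 0.991071 = 0.902853.
Step 5: Under H0, H ~ chi^2(3); p-value = 0.824739.
Step 6: alpha = 0.1. fail to reject H0.

H = 0.9029, df = 3, p = 0.824739, fail to reject H0.


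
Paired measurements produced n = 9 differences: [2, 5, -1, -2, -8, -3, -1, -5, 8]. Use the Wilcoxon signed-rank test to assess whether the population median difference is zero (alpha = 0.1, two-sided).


Step 1: Drop any zero differences (none here) and take |d_i|.
|d| = [2, 5, 1, 2, 8, 3, 1, 5, 8]
Step 2: Midrank |d_i| (ties get averaged ranks).
ranks: |2|->3.5, |5|->6.5, |1|->1.5, |2|->3.5, |8|->8.5, |3|->5, |1|->1.5, |5|->6.5, |8|->8.5
Step 3: Attach original signs; sum ranks with positive sign and with negative sign.
W+ = 3.5 + 6.5 + 8.5 = 18.5
W- = 1.5 + 3.5 + 8.5 + 5 + 1.5 + 6.5 = 26.5
(Check: W+ + W- = 45 should equal n(n+1)/2 = 45.)
Step 4: Test statistic W = min(W+, W-) = 18.5.
Step 5: Ties in |d|, so use the tie-corrected normal approximation.
        E[W] = n(n+1)/4 = 9*10/4 = 22.5.
        Tie groups: |d|=1 (t=2), |d|=2 (t=2), |d|=5 (t=2), |d|=8 (t=2); sum(t^3 - t) = 24.
        Var[W] = n(n+1)(2n+1)/24 - sum(t^3-t)/48 = 1710/24 - 24/48 = 70.75.
        z = (W - E[W]) / sqrt(Var[W]) = (18.5 - 22.5) / 8.4113 = -0.4756.
        Two-sided p = 2*Phi(z) = 0.634395.
Step 6: alpha = 0.1. fail to reject H0.

W+ = 18.5, W- = 26.5, W = min = 18.5, p = 0.634395, fail to reject H0.


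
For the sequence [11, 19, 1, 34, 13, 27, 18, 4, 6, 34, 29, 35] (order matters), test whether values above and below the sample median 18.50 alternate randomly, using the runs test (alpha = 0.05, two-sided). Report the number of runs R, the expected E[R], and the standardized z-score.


Step 1: Compute median = 18.50; label A = above, B = below.
Labels in order: BABABABBBAAA  (n_A = 6, n_B = 6)
Step 2: Count runs R = 8.
Step 3: Under H0 (random ordering), E[R] = 2*n_A*n_B/(n_A+n_B) + 1 = 2*6*6/12 + 1 = 7.0000.
        Var[R] = 2*n_A*n_B*(2*n_A*n_B - n_A - n_B) / ((n_A+n_B)^2 * (n_A+n_B-1)) = 4320/1584 = 2.7273.
        SD[R] = 1.6514.
Step 4: Continuity-corrected z = (R - 0.5 - E[R]) / SD[R] = (8 - 0.5 - 7.0000) / 1.6514 = 0.3028.
Step 5: Two-sided p-value via normal approximation = 2*(1 - Phi(|z|)) = 0.762069.
Step 6: alpha = 0.05. fail to reject H0.

R = 8, z = 0.3028, p = 0.762069, fail to reject H0.


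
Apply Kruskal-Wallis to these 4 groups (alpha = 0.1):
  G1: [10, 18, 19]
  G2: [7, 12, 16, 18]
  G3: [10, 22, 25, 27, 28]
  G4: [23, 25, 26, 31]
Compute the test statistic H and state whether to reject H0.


Step 1: Combine all N = 16 observations and assign midranks.
sorted (value, group, rank): (7,G2,1), (10,G1,2.5), (10,G3,2.5), (12,G2,4), (16,G2,5), (18,G1,6.5), (18,G2,6.5), (19,G1,8), (22,G3,9), (23,G4,10), (25,G3,11.5), (25,G4,11.5), (26,G4,13), (27,G3,14), (28,G3,15), (31,G4,16)
Step 2: Sum ranks within each group.
R_1 = 17 (n_1 = 3)
R_2 = 16.5 (n_2 = 4)
R_3 = 52 (n_3 = 5)
R_4 = 50.5 (n_4 = 4)
Step 3: H = 12/(N(N+1)) * sum(R_i^2/n_i) - 3(N+1)
     = 12/(16*17) * (17^2/3 + 16.5^2/4 + 52^2/5 + 50.5^2/4) - 3*17
     = 0.044118 * 1342.76 - 51
     = 8.239338.
Step 4: Ties present; correction factor C = 1 - 18/(16^3 - 16) = 0.995588. Corrected H = 8.239338 / 0.995588 = 8.275849.
Step 5: Under H0, H ~ chi^2(3); p-value = 0.040642.
Step 6: alpha = 0.1. reject H0.

H = 8.2758, df = 3, p = 0.040642, reject H0.


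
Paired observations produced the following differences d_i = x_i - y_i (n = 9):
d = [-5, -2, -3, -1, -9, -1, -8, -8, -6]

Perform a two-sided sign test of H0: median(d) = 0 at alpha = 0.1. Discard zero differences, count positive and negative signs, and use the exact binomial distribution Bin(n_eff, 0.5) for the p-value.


Step 1: Discard zero differences. Original n = 9; n_eff = number of nonzero differences = 9.
Nonzero differences (with sign): -5, -2, -3, -1, -9, -1, -8, -8, -6
Step 2: Count signs: positive = 0, negative = 9.
Step 3: Under H0: P(positive) = 0.5, so the number of positives S ~ Bin(9, 0.5).
Step 4: Two-sided exact p-value = sum of Bin(9,0.5) probabilities at or below the observed probability = 0.003906.
Step 5: alpha = 0.1. reject H0.

n_eff = 9, pos = 0, neg = 9, p = 0.003906, reject H0.


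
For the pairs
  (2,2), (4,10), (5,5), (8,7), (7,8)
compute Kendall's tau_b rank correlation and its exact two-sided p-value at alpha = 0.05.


Step 1: Enumerate the 10 unordered pairs (i,j) with i<j and classify each by sign(x_j-x_i) * sign(y_j-y_i).
  (1,2):dx=+2,dy=+8->C; (1,3):dx=+3,dy=+3->C; (1,4):dx=+6,dy=+5->C; (1,5):dx=+5,dy=+6->C
  (2,3):dx=+1,dy=-5->D; (2,4):dx=+4,dy=-3->D; (2,5):dx=+3,dy=-2->D; (3,4):dx=+3,dy=+2->C
  (3,5):dx=+2,dy=+3->C; (4,5):dx=-1,dy=+1->D
Step 2: C = 6, D = 4, total pairs = 10.
Step 3: tau = (C - D)/(n(n-1)/2) = (6 - 4)/10 = 0.200000.
Step 4: Exact two-sided p-value (enumerate n! = 120 permutations of y under H0): p = 0.816667.
Step 5: alpha = 0.05. fail to reject H0.

tau_b = 0.2000 (C=6, D=4), p = 0.816667, fail to reject H0.


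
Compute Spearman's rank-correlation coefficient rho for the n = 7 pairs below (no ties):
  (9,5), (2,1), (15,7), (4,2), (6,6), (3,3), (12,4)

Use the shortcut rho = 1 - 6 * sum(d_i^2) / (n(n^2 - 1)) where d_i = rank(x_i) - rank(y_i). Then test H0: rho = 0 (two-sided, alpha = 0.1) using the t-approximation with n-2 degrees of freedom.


Step 1: Rank x and y separately (midranks; no ties here).
rank(x): 9->5, 2->1, 15->7, 4->3, 6->4, 3->2, 12->6
rank(y): 5->5, 1->1, 7->7, 2->2, 6->6, 3->3, 4->4
Step 2: d_i = R_x(i) - R_y(i); compute d_i^2.
  (5-5)^2=0, (1-1)^2=0, (7-7)^2=0, (3-2)^2=1, (4-6)^2=4, (2-3)^2=1, (6-4)^2=4
sum(d^2) = 10.
Step 3: rho = 1 - 6*10 / (7*(7^2 - 1)) = 1 - 60/336 = 0.821429.
Step 4: Under H0, t = rho * sqrt((n-2)/(1-rho^2)) = 3.2206 ~ t(5).
Step 5: Two-sided p-value from the t-distribution with 5 df = 0.023449.
Step 6: alpha = 0.1. reject H0.

rho = 0.8214, p = 0.023449, reject H0 at alpha = 0.1.


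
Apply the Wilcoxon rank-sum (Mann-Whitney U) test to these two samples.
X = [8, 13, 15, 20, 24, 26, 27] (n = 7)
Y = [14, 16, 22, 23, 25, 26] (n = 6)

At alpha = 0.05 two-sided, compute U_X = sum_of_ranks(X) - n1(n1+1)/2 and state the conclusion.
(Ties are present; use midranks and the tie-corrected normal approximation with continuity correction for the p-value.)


Step 1: Combine and sort all 13 observations; assign midranks.
sorted (value, group): (8,X), (13,X), (14,Y), (15,X), (16,Y), (20,X), (22,Y), (23,Y), (24,X), (25,Y), (26,X), (26,Y), (27,X)
ranks: 8->1, 13->2, 14->3, 15->4, 16->5, 20->6, 22->7, 23->8, 24->9, 25->10, 26->11.5, 26->11.5, 27->13
Step 2: Rank sum for X: R1 = 1 + 2 + 4 + 6 + 9 + 11.5 + 13 = 46.5.
Step 3: U_X = R1 - n1(n1+1)/2 = 46.5 - 7*8/2 = 46.5 - 28 = 18.5.
       U_Y = n1*n2 - U_X = 42 - 18.5 = 23.5.
Step 4: Ties are present, so use the tie-corrected normal approximation (with continuity correction) for the p-value.
Step 5: p-value = 0.774796; compare to alpha = 0.05. fail to reject H0.

U_X = 18.5, p = 0.774796, fail to reject H0 at alpha = 0.05.


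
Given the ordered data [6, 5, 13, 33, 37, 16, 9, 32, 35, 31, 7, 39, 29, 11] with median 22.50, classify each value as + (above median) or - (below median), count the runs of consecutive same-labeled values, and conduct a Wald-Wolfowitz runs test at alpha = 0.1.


Step 1: Compute median = 22.50; label A = above, B = below.
Labels in order: BBBAABBAAABAAB  (n_A = 7, n_B = 7)
Step 2: Count runs R = 7.
Step 3: Under H0 (random ordering), E[R] = 2*n_A*n_B/(n_A+n_B) + 1 = 2*7*7/14 + 1 = 8.0000.
        Var[R] = 2*n_A*n_B*(2*n_A*n_B - n_A - n_B) / ((n_A+n_B)^2 * (n_A+n_B-1)) = 8232/2548 = 3.2308.
        SD[R] = 1.7974.
Step 4: Continuity-corrected z = (R + 0.5 - E[R]) / SD[R] = (7 + 0.5 - 8.0000) / 1.7974 = -0.2782.
Step 5: Two-sided p-value via normal approximation = 2*(1 - Phi(|z|)) = 0.780879.
Step 6: alpha = 0.1. fail to reject H0.

R = 7, z = -0.2782, p = 0.780879, fail to reject H0.


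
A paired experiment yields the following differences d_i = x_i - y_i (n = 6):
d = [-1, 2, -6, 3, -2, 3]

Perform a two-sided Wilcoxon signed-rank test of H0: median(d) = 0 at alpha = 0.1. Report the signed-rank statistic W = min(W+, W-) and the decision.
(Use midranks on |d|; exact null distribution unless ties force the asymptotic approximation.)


Step 1: Drop any zero differences (none here) and take |d_i|.
|d| = [1, 2, 6, 3, 2, 3]
Step 2: Midrank |d_i| (ties get averaged ranks).
ranks: |1|->1, |2|->2.5, |6|->6, |3|->4.5, |2|->2.5, |3|->4.5
Step 3: Attach original signs; sum ranks with positive sign and with negative sign.
W+ = 2.5 + 4.5 + 4.5 = 11.5
W- = 1 + 6 + 2.5 = 9.5
(Check: W+ + W- = 21 should equal n(n+1)/2 = 21.)
Step 4: Test statistic W = min(W+, W-) = 9.5.
Step 5: Ties in |d|, so use the tie-corrected normal approximation.
        E[W] = n(n+1)/4 = 6*7/4 = 10.5.
        Tie groups: |d|=2 (t=2), |d|=3 (t=2); sum(t^3 - t) = 12.
        Var[W] = n(n+1)(2n+1)/24 - sum(t^3-t)/48 = 546/24 - 12/48 = 22.5.
        z = (W - E[W]) / sqrt(Var[W]) = (9.5 - 10.5) / 4.7434 = -0.2108.
        Two-sided p = 2*Phi(z) = 0.833029.
Step 6: alpha = 0.1. fail to reject H0.

W+ = 11.5, W- = 9.5, W = min = 9.5, p = 0.833029, fail to reject H0.


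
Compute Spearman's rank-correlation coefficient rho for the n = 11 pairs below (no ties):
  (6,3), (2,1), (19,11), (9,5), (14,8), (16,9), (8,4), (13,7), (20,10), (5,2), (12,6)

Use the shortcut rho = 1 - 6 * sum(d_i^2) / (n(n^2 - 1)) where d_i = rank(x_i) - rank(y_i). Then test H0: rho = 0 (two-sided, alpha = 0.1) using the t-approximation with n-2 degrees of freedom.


Step 1: Rank x and y separately (midranks; no ties here).
rank(x): 6->3, 2->1, 19->10, 9->5, 14->8, 16->9, 8->4, 13->7, 20->11, 5->2, 12->6
rank(y): 3->3, 1->1, 11->11, 5->5, 8->8, 9->9, 4->4, 7->7, 10->10, 2->2, 6->6
Step 2: d_i = R_x(i) - R_y(i); compute d_i^2.
  (3-3)^2=0, (1-1)^2=0, (10-11)^2=1, (5-5)^2=0, (8-8)^2=0, (9-9)^2=0, (4-4)^2=0, (7-7)^2=0, (11-10)^2=1, (2-2)^2=0, (6-6)^2=0
sum(d^2) = 2.
Step 3: rho = 1 - 6*2 / (11*(11^2 - 1)) = 1 - 12/1320 = 0.990909.
Step 4: Under H0, t = rho * sqrt((n-2)/(1-rho^2)) = 22.0966 ~ t(9).
Step 5: Two-sided p-value from the t-distribution with 9 df = 0.000000.
Step 6: alpha = 0.1. reject H0.

rho = 0.9909, p = 0.000000, reject H0 at alpha = 0.1.


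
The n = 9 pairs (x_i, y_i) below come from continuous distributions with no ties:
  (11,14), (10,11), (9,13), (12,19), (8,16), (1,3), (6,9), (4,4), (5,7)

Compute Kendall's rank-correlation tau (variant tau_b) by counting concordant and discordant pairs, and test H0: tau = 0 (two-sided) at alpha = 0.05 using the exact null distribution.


Step 1: Enumerate the 36 unordered pairs (i,j) with i<j and classify each by sign(x_j-x_i) * sign(y_j-y_i).
  (1,2):dx=-1,dy=-3->C; (1,3):dx=-2,dy=-1->C; (1,4):dx=+1,dy=+5->C; (1,5):dx=-3,dy=+2->D
  (1,6):dx=-10,dy=-11->C; (1,7):dx=-5,dy=-5->C; (1,8):dx=-7,dy=-10->C; (1,9):dx=-6,dy=-7->C
  (2,3):dx=-1,dy=+2->D; (2,4):dx=+2,dy=+8->C; (2,5):dx=-2,dy=+5->D; (2,6):dx=-9,dy=-8->C
  (2,7):dx=-4,dy=-2->C; (2,8):dx=-6,dy=-7->C; (2,9):dx=-5,dy=-4->C; (3,4):dx=+3,dy=+6->C
  (3,5):dx=-1,dy=+3->D; (3,6):dx=-8,dy=-10->C; (3,7):dx=-3,dy=-4->C; (3,8):dx=-5,dy=-9->C
  (3,9):dx=-4,dy=-6->C; (4,5):dx=-4,dy=-3->C; (4,6):dx=-11,dy=-16->C; (4,7):dx=-6,dy=-10->C
  (4,8):dx=-8,dy=-15->C; (4,9):dx=-7,dy=-12->C; (5,6):dx=-7,dy=-13->C; (5,7):dx=-2,dy=-7->C
  (5,8):dx=-4,dy=-12->C; (5,9):dx=-3,dy=-9->C; (6,7):dx=+5,dy=+6->C; (6,8):dx=+3,dy=+1->C
  (6,9):dx=+4,dy=+4->C; (7,8):dx=-2,dy=-5->C; (7,9):dx=-1,dy=-2->C; (8,9):dx=+1,dy=+3->C
Step 2: C = 32, D = 4, total pairs = 36.
Step 3: tau = (C - D)/(n(n-1)/2) = (32 - 4)/36 = 0.777778.
Step 4: Exact two-sided p-value (enumerate n! = 362880 permutations of y under H0): p = 0.002425.
Step 5: alpha = 0.05. reject H0.

tau_b = 0.7778 (C=32, D=4), p = 0.002425, reject H0.


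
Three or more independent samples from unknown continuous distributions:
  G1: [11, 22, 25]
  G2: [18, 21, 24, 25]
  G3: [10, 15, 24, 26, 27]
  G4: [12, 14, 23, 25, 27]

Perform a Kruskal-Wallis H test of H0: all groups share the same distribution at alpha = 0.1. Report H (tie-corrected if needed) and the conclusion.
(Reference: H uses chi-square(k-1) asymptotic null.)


Step 1: Combine all N = 17 observations and assign midranks.
sorted (value, group, rank): (10,G3,1), (11,G1,2), (12,G4,3), (14,G4,4), (15,G3,5), (18,G2,6), (21,G2,7), (22,G1,8), (23,G4,9), (24,G2,10.5), (24,G3,10.5), (25,G1,13), (25,G2,13), (25,G4,13), (26,G3,15), (27,G3,16.5), (27,G4,16.5)
Step 2: Sum ranks within each group.
R_1 = 23 (n_1 = 3)
R_2 = 36.5 (n_2 = 4)
R_3 = 48 (n_3 = 5)
R_4 = 45.5 (n_4 = 5)
Step 3: H = 12/(N(N+1)) * sum(R_i^2/n_i) - 3(N+1)
     = 12/(17*18) * (23^2/3 + 36.5^2/4 + 48^2/5 + 45.5^2/5) - 3*18
     = 0.039216 * 1384.25 - 54
     = 0.284150.
Step 4: Ties present; correction factor C = 1 - 36/(17^3 - 17) = 0.992647. Corrected H = 0.284150 / 0.992647 = 0.286255.
Step 5: Under H0, H ~ chi^2(3); p-value = 0.962592.
Step 6: alpha = 0.1. fail to reject H0.

H = 0.2863, df = 3, p = 0.962592, fail to reject H0.


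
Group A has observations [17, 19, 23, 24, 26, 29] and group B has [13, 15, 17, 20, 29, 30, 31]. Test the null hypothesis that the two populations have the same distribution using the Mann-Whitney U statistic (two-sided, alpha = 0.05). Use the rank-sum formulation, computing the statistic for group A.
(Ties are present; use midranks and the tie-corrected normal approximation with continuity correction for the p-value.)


Step 1: Combine and sort all 13 observations; assign midranks.
sorted (value, group): (13,Y), (15,Y), (17,X), (17,Y), (19,X), (20,Y), (23,X), (24,X), (26,X), (29,X), (29,Y), (30,Y), (31,Y)
ranks: 13->1, 15->2, 17->3.5, 17->3.5, 19->5, 20->6, 23->7, 24->8, 26->9, 29->10.5, 29->10.5, 30->12, 31->13
Step 2: Rank sum for X: R1 = 3.5 + 5 + 7 + 8 + 9 + 10.5 = 43.
Step 3: U_X = R1 - n1(n1+1)/2 = 43 - 6*7/2 = 43 - 21 = 22.
       U_Y = n1*n2 - U_X = 42 - 22 = 20.
Step 4: Ties are present, so use the tie-corrected normal approximation (with continuity correction) for the p-value.
Step 5: p-value = 0.942900; compare to alpha = 0.05. fail to reject H0.

U_X = 22, p = 0.942900, fail to reject H0 at alpha = 0.05.


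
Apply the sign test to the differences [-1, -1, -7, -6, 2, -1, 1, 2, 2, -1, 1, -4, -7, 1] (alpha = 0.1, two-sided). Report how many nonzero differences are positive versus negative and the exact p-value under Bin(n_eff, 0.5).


Step 1: Discard zero differences. Original n = 14; n_eff = number of nonzero differences = 14.
Nonzero differences (with sign): -1, -1, -7, -6, +2, -1, +1, +2, +2, -1, +1, -4, -7, +1
Step 2: Count signs: positive = 6, negative = 8.
Step 3: Under H0: P(positive) = 0.5, so the number of positives S ~ Bin(14, 0.5).
Step 4: Two-sided exact p-value = sum of Bin(14,0.5) probabilities at or below the observed probability = 0.790527.
Step 5: alpha = 0.1. fail to reject H0.

n_eff = 14, pos = 6, neg = 8, p = 0.790527, fail to reject H0.


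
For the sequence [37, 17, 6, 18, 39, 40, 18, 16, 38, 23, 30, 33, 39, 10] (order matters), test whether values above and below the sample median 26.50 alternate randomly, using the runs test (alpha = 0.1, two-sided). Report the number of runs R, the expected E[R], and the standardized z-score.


Step 1: Compute median = 26.50; label A = above, B = below.
Labels in order: ABBBAABBABAAAB  (n_A = 7, n_B = 7)
Step 2: Count runs R = 8.
Step 3: Under H0 (random ordering), E[R] = 2*n_A*n_B/(n_A+n_B) + 1 = 2*7*7/14 + 1 = 8.0000.
        Var[R] = 2*n_A*n_B*(2*n_A*n_B - n_A - n_B) / ((n_A+n_B)^2 * (n_A+n_B-1)) = 8232/2548 = 3.2308.
        SD[R] = 1.7974.
Step 4: R = E[R], so z = 0 with no continuity correction.
Step 5: Two-sided p-value via normal approximation = 2*(1 - Phi(|z|)) = 1.000000.
Step 6: alpha = 0.1. fail to reject H0.

R = 8, z = 0.0000, p = 1.000000, fail to reject H0.


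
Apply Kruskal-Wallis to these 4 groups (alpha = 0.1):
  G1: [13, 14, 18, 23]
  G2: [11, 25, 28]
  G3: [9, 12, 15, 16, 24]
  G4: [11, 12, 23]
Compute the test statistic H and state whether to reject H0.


Step 1: Combine all N = 15 observations and assign midranks.
sorted (value, group, rank): (9,G3,1), (11,G2,2.5), (11,G4,2.5), (12,G3,4.5), (12,G4,4.5), (13,G1,6), (14,G1,7), (15,G3,8), (16,G3,9), (18,G1,10), (23,G1,11.5), (23,G4,11.5), (24,G3,13), (25,G2,14), (28,G2,15)
Step 2: Sum ranks within each group.
R_1 = 34.5 (n_1 = 4)
R_2 = 31.5 (n_2 = 3)
R_3 = 35.5 (n_3 = 5)
R_4 = 18.5 (n_4 = 3)
Step 3: H = 12/(N(N+1)) * sum(R_i^2/n_i) - 3(N+1)
     = 12/(15*16) * (34.5^2/4 + 31.5^2/3 + 35.5^2/5 + 18.5^2/3) - 3*16
     = 0.050000 * 994.446 - 48
     = 1.722292.
Step 4: Ties present; correction factor C = 1 - 18/(15^3 - 15) = 0.994643. Corrected H = 1.722292 / 0.994643 = 1.731568.
Step 5: Under H0, H ~ chi^2(3); p-value = 0.629938.
Step 6: alpha = 0.1. fail to reject H0.

H = 1.7316, df = 3, p = 0.629938, fail to reject H0.


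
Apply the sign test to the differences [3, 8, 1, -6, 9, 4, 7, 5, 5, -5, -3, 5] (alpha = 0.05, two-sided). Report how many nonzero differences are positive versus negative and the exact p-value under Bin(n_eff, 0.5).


Step 1: Discard zero differences. Original n = 12; n_eff = number of nonzero differences = 12.
Nonzero differences (with sign): +3, +8, +1, -6, +9, +4, +7, +5, +5, -5, -3, +5
Step 2: Count signs: positive = 9, negative = 3.
Step 3: Under H0: P(positive) = 0.5, so the number of positives S ~ Bin(12, 0.5).
Step 4: Two-sided exact p-value = sum of Bin(12,0.5) probabilities at or below the observed probability = 0.145996.
Step 5: alpha = 0.05. fail to reject H0.

n_eff = 12, pos = 9, neg = 3, p = 0.145996, fail to reject H0.


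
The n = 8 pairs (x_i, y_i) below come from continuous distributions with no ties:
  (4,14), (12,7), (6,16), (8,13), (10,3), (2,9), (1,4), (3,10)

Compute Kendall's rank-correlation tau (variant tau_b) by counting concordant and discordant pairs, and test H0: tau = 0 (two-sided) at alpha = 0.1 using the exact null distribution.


Step 1: Enumerate the 28 unordered pairs (i,j) with i<j and classify each by sign(x_j-x_i) * sign(y_j-y_i).
  (1,2):dx=+8,dy=-7->D; (1,3):dx=+2,dy=+2->C; (1,4):dx=+4,dy=-1->D; (1,5):dx=+6,dy=-11->D
  (1,6):dx=-2,dy=-5->C; (1,7):dx=-3,dy=-10->C; (1,8):dx=-1,dy=-4->C; (2,3):dx=-6,dy=+9->D
  (2,4):dx=-4,dy=+6->D; (2,5):dx=-2,dy=-4->C; (2,6):dx=-10,dy=+2->D; (2,7):dx=-11,dy=-3->C
  (2,8):dx=-9,dy=+3->D; (3,4):dx=+2,dy=-3->D; (3,5):dx=+4,dy=-13->D; (3,6):dx=-4,dy=-7->C
  (3,7):dx=-5,dy=-12->C; (3,8):dx=-3,dy=-6->C; (4,5):dx=+2,dy=-10->D; (4,6):dx=-6,dy=-4->C
  (4,7):dx=-7,dy=-9->C; (4,8):dx=-5,dy=-3->C; (5,6):dx=-8,dy=+6->D; (5,7):dx=-9,dy=+1->D
  (5,8):dx=-7,dy=+7->D; (6,7):dx=-1,dy=-5->C; (6,8):dx=+1,dy=+1->C; (7,8):dx=+2,dy=+6->C
Step 2: C = 15, D = 13, total pairs = 28.
Step 3: tau = (C - D)/(n(n-1)/2) = (15 - 13)/28 = 0.071429.
Step 4: Exact two-sided p-value (enumerate n! = 40320 permutations of y under H0): p = 0.904861.
Step 5: alpha = 0.1. fail to reject H0.

tau_b = 0.0714 (C=15, D=13), p = 0.904861, fail to reject H0.


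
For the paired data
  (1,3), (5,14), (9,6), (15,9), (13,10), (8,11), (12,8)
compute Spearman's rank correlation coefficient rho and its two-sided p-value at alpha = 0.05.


Step 1: Rank x and y separately (midranks; no ties here).
rank(x): 1->1, 5->2, 9->4, 15->7, 13->6, 8->3, 12->5
rank(y): 3->1, 14->7, 6->2, 9->4, 10->5, 11->6, 8->3
Step 2: d_i = R_x(i) - R_y(i); compute d_i^2.
  (1-1)^2=0, (2-7)^2=25, (4-2)^2=4, (7-4)^2=9, (6-5)^2=1, (3-6)^2=9, (5-3)^2=4
sum(d^2) = 52.
Step 3: rho = 1 - 6*52 / (7*(7^2 - 1)) = 1 - 312/336 = 0.071429.
Step 4: Under H0, t = rho * sqrt((n-2)/(1-rho^2)) = 0.1601 ~ t(5).
Step 5: Two-sided p-value from the t-distribution with 5 df = 0.879048.
Step 6: alpha = 0.05. fail to reject H0.

rho = 0.0714, p = 0.879048, fail to reject H0 at alpha = 0.05.


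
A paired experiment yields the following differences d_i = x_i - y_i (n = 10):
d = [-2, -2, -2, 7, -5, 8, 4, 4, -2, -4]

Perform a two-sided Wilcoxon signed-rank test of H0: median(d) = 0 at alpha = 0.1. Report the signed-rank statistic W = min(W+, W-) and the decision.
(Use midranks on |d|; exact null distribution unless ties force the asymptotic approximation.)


Step 1: Drop any zero differences (none here) and take |d_i|.
|d| = [2, 2, 2, 7, 5, 8, 4, 4, 2, 4]
Step 2: Midrank |d_i| (ties get averaged ranks).
ranks: |2|->2.5, |2|->2.5, |2|->2.5, |7|->9, |5|->8, |8|->10, |4|->6, |4|->6, |2|->2.5, |4|->6
Step 3: Attach original signs; sum ranks with positive sign and with negative sign.
W+ = 9 + 10 + 6 + 6 = 31
W- = 2.5 + 2.5 + 2.5 + 8 + 2.5 + 6 = 24
(Check: W+ + W- = 55 should equal n(n+1)/2 = 55.)
Step 4: Test statistic W = min(W+, W-) = 24.
Step 5: Ties in |d|, so use the tie-corrected normal approximation.
        E[W] = n(n+1)/4 = 10*11/4 = 27.5.
        Tie groups: |d|=2 (t=4), |d|=4 (t=3); sum(t^3 - t) = 84.
        Var[W] = n(n+1)(2n+1)/24 - sum(t^3-t)/48 = 2310/24 - 84/48 = 94.5.
        z = (W - E[W]) / sqrt(Var[W]) = (24 - 27.5) / 9.7211 = -0.3600.
        Two-sided p = 2*Phi(z) = 0.718816.
Step 6: alpha = 0.1. fail to reject H0.

W+ = 31, W- = 24, W = min = 24, p = 0.718816, fail to reject H0.


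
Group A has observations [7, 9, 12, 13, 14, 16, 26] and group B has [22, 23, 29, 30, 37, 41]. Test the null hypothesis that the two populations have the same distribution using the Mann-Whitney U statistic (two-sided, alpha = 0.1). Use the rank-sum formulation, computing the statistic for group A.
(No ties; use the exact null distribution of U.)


Step 1: Combine and sort all 13 observations; assign midranks.
sorted (value, group): (7,X), (9,X), (12,X), (13,X), (14,X), (16,X), (22,Y), (23,Y), (26,X), (29,Y), (30,Y), (37,Y), (41,Y)
ranks: 7->1, 9->2, 12->3, 13->4, 14->5, 16->6, 22->7, 23->8, 26->9, 29->10, 30->11, 37->12, 41->13
Step 2: Rank sum for X: R1 = 1 + 2 + 3 + 4 + 5 + 6 + 9 = 30.
Step 3: U_X = R1 - n1(n1+1)/2 = 30 - 7*8/2 = 30 - 28 = 2.
       U_Y = n1*n2 - U_X = 42 - 2 = 40.
Step 4: No ties, so the exact null distribution of U (based on enumerating the C(13,7) = 1716 equally likely rank assignments) gives the two-sided p-value.
Step 5: p-value = 0.004662; compare to alpha = 0.1. reject H0.

U_X = 2, p = 0.004662, reject H0 at alpha = 0.1.


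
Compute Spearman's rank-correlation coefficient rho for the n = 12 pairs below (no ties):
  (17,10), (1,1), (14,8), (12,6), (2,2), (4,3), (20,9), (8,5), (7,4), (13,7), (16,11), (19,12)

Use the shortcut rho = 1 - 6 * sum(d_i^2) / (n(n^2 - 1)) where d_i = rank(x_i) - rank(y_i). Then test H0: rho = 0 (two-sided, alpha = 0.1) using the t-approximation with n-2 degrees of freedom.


Step 1: Rank x and y separately (midranks; no ties here).
rank(x): 17->10, 1->1, 14->8, 12->6, 2->2, 4->3, 20->12, 8->5, 7->4, 13->7, 16->9, 19->11
rank(y): 10->10, 1->1, 8->8, 6->6, 2->2, 3->3, 9->9, 5->5, 4->4, 7->7, 11->11, 12->12
Step 2: d_i = R_x(i) - R_y(i); compute d_i^2.
  (10-10)^2=0, (1-1)^2=0, (8-8)^2=0, (6-6)^2=0, (2-2)^2=0, (3-3)^2=0, (12-9)^2=9, (5-5)^2=0, (4-4)^2=0, (7-7)^2=0, (9-11)^2=4, (11-12)^2=1
sum(d^2) = 14.
Step 3: rho = 1 - 6*14 / (12*(12^2 - 1)) = 1 - 84/1716 = 0.951049.
Step 4: Under H0, t = rho * sqrt((n-2)/(1-rho^2)) = 9.7317 ~ t(10).
Step 5: Two-sided p-value from the t-distribution with 10 df = 0.000002.
Step 6: alpha = 0.1. reject H0.

rho = 0.9510, p = 0.000002, reject H0 at alpha = 0.1.


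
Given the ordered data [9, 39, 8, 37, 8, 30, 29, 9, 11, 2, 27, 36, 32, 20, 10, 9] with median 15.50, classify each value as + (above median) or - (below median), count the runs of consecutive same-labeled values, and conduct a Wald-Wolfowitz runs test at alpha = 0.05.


Step 1: Compute median = 15.50; label A = above, B = below.
Labels in order: BABABAABBBAAAABB  (n_A = 8, n_B = 8)
Step 2: Count runs R = 9.
Step 3: Under H0 (random ordering), E[R] = 2*n_A*n_B/(n_A+n_B) + 1 = 2*8*8/16 + 1 = 9.0000.
        Var[R] = 2*n_A*n_B*(2*n_A*n_B - n_A - n_B) / ((n_A+n_B)^2 * (n_A+n_B-1)) = 14336/3840 = 3.7333.
        SD[R] = 1.9322.
Step 4: R = E[R], so z = 0 with no continuity correction.
Step 5: Two-sided p-value via normal approximation = 2*(1 - Phi(|z|)) = 1.000000.
Step 6: alpha = 0.05. fail to reject H0.

R = 9, z = 0.0000, p = 1.000000, fail to reject H0.


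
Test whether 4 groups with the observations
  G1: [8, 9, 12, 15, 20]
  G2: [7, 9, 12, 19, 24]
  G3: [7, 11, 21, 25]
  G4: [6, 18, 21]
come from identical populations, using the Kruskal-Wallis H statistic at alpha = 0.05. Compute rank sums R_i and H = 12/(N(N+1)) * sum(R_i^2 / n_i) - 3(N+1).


Step 1: Combine all N = 17 observations and assign midranks.
sorted (value, group, rank): (6,G4,1), (7,G2,2.5), (7,G3,2.5), (8,G1,4), (9,G1,5.5), (9,G2,5.5), (11,G3,7), (12,G1,8.5), (12,G2,8.5), (15,G1,10), (18,G4,11), (19,G2,12), (20,G1,13), (21,G3,14.5), (21,G4,14.5), (24,G2,16), (25,G3,17)
Step 2: Sum ranks within each group.
R_1 = 41 (n_1 = 5)
R_2 = 44.5 (n_2 = 5)
R_3 = 41 (n_3 = 4)
R_4 = 26.5 (n_4 = 3)
Step 3: H = 12/(N(N+1)) * sum(R_i^2/n_i) - 3(N+1)
     = 12/(17*18) * (41^2/5 + 44.5^2/5 + 41^2/4 + 26.5^2/3) - 3*18
     = 0.039216 * 1386.58 - 54
     = 0.375817.
Step 4: Ties present; correction factor C = 1 - 24/(17^3 - 17) = 0.995098. Corrected H = 0.375817 / 0.995098 = 0.377668.
Step 5: Under H0, H ~ chi^2(3); p-value = 0.944816.
Step 6: alpha = 0.05. fail to reject H0.

H = 0.3777, df = 3, p = 0.944816, fail to reject H0.


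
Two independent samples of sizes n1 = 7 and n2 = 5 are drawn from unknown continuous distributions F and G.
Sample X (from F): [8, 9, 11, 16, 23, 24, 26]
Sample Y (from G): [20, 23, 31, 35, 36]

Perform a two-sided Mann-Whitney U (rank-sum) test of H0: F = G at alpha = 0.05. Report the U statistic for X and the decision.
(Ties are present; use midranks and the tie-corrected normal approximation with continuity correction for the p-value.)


Step 1: Combine and sort all 12 observations; assign midranks.
sorted (value, group): (8,X), (9,X), (11,X), (16,X), (20,Y), (23,X), (23,Y), (24,X), (26,X), (31,Y), (35,Y), (36,Y)
ranks: 8->1, 9->2, 11->3, 16->4, 20->5, 23->6.5, 23->6.5, 24->8, 26->9, 31->10, 35->11, 36->12
Step 2: Rank sum for X: R1 = 1 + 2 + 3 + 4 + 6.5 + 8 + 9 = 33.5.
Step 3: U_X = R1 - n1(n1+1)/2 = 33.5 - 7*8/2 = 33.5 - 28 = 5.5.
       U_Y = n1*n2 - U_X = 35 - 5.5 = 29.5.
Step 4: Ties are present, so use the tie-corrected normal approximation (with continuity correction) for the p-value.
Step 5: p-value = 0.061363; compare to alpha = 0.05. fail to reject H0.

U_X = 5.5, p = 0.061363, fail to reject H0 at alpha = 0.05.
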